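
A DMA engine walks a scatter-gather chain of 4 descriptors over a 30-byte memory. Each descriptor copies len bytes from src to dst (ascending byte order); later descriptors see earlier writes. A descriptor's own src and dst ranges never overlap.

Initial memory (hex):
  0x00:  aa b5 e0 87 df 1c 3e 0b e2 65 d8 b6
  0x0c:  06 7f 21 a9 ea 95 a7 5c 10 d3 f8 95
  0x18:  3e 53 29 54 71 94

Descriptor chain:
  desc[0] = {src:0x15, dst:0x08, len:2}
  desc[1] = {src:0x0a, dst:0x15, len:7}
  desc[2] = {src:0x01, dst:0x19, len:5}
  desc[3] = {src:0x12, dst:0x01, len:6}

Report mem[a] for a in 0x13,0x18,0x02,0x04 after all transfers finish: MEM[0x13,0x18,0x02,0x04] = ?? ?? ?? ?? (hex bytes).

MEM[0x13,0x18,0x02,0x04] = 5c 7f 5c d8

  after D0: wrote 2B at 0x08 = d3f8
  after D1: wrote 7B at 0x15 = d8b6067f21a9ea
  after D2: wrote 5B at 0x19 = b5e087df1c
  after D3: wrote 6B at 0x01 = a75c10d8b606
query mem[0x13]=0x5c, mem[0x18]=0x7f, mem[0x02]=0x5c, mem[0x04]=0xd8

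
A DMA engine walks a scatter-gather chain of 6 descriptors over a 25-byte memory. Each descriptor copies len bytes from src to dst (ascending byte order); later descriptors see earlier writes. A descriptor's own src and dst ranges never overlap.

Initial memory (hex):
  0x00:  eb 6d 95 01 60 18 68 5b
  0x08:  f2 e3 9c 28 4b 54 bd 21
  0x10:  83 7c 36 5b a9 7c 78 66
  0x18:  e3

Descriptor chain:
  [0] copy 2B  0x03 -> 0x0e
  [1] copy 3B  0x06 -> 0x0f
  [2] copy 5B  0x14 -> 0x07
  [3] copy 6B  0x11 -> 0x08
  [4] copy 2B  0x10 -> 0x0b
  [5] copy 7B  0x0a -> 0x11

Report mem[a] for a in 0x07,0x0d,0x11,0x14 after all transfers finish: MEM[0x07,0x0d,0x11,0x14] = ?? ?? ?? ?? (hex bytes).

MEM[0x07,0x0d,0x11,0x14] = a9 78 5b 78

D0: mem[0x0e..0x0f] <- [01 60]
D1: mem[0x0f..0x11] <- [68 5b f2]
D2: mem[0x07..0x0b] <- [a9 7c 78 66 e3]
D3: mem[0x08..0x0d] <- [f2 36 5b a9 7c 78]
D4: mem[0x0b..0x0c] <- [5b f2]
D5: mem[0x11..0x17] <- [5b 5b f2 78 01 68 5b]
query mem[0x07]=0xa9, mem[0x0d]=0x78, mem[0x11]=0x5b, mem[0x14]=0x78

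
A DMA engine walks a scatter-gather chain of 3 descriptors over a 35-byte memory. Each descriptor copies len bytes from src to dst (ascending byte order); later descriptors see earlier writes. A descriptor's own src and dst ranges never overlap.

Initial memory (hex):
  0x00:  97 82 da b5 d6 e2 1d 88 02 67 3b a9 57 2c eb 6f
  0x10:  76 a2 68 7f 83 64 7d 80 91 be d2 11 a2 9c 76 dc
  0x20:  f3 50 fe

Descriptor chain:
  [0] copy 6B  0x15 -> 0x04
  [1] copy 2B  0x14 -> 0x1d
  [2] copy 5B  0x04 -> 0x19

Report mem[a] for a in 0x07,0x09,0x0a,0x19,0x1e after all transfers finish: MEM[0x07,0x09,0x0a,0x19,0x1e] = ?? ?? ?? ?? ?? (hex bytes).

D0: mem[0x04..0x09] <- [64 7d 80 91 be d2]
D1: mem[0x1d..0x1e] <- [83 64]
D2: mem[0x19..0x1d] <- [64 7d 80 91 be]
query mem[0x07]=0x91, mem[0x09]=0xd2, mem[0x0a]=0x3b, mem[0x19]=0x64, mem[0x1e]=0x64

MEM[0x07,0x09,0x0a,0x19,0x1e] = 91 d2 3b 64 64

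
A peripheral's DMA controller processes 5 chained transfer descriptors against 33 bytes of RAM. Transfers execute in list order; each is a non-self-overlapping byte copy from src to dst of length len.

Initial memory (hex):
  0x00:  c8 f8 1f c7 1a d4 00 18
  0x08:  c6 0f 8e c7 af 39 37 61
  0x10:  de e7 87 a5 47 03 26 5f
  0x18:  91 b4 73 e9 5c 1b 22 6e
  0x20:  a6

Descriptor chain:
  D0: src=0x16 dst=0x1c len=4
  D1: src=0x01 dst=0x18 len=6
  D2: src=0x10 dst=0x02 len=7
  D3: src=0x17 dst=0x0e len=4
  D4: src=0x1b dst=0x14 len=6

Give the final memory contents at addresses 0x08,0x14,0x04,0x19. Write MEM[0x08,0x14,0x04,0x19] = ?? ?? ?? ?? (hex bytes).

[0] 0x16->0x1c len=4 : 26 5f 91 b4
[1] 0x01->0x18 len=6 : f8 1f c7 1a d4 00
[2] 0x10->0x02 len=7 : de e7 87 a5 47 03 26
[3] 0x17->0x0e len=4 : 5f f8 1f c7
[4] 0x1b->0x14 len=6 : 1a d4 00 91 b4 a6
query mem[0x08]=0x26, mem[0x14]=0x1a, mem[0x04]=0x87, mem[0x19]=0xa6

MEM[0x08,0x14,0x04,0x19] = 26 1a 87 a6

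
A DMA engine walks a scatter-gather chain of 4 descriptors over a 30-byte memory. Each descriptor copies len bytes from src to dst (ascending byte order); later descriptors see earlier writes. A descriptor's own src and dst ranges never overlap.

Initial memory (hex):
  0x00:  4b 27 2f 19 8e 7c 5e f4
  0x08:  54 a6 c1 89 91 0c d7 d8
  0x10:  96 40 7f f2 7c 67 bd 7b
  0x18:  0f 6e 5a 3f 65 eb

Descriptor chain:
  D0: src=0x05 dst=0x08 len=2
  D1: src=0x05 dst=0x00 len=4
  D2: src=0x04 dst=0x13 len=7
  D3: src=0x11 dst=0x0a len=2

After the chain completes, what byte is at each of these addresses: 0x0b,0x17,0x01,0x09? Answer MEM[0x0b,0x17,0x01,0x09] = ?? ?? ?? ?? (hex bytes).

D0: mem[0x08..0x09] <- [7c 5e]
D1: mem[0x00..0x03] <- [7c 5e f4 7c]
D2: mem[0x13..0x19] <- [8e 7c 5e f4 7c 5e c1]
D3: mem[0x0a..0x0b] <- [40 7f]
query mem[0x0b]=0x7f, mem[0x17]=0x7c, mem[0x01]=0x5e, mem[0x09]=0x5e

MEM[0x0b,0x17,0x01,0x09] = 7f 7c 5e 5e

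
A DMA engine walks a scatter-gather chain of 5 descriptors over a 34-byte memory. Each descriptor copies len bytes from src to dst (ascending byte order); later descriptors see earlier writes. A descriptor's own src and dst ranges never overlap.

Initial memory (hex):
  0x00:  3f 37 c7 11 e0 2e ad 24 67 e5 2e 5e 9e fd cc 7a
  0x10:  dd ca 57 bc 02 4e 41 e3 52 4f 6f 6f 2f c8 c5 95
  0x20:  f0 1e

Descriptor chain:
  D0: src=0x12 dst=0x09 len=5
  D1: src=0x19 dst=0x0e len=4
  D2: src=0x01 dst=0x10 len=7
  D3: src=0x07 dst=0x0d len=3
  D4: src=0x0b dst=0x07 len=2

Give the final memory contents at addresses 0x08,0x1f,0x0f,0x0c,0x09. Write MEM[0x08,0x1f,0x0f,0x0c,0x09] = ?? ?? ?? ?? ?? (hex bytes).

MEM[0x08,0x1f,0x0f,0x0c,0x09] = 4e 95 57 4e 57

[0] 0x12->0x09 len=5 : 57 bc 02 4e 41
[1] 0x19->0x0e len=4 : 4f 6f 6f 2f
[2] 0x01->0x10 len=7 : 37 c7 11 e0 2e ad 24
[3] 0x07->0x0d len=3 : 24 67 57
[4] 0x0b->0x07 len=2 : 02 4e
query mem[0x08]=0x4e, mem[0x1f]=0x95, mem[0x0f]=0x57, mem[0x0c]=0x4e, mem[0x09]=0x57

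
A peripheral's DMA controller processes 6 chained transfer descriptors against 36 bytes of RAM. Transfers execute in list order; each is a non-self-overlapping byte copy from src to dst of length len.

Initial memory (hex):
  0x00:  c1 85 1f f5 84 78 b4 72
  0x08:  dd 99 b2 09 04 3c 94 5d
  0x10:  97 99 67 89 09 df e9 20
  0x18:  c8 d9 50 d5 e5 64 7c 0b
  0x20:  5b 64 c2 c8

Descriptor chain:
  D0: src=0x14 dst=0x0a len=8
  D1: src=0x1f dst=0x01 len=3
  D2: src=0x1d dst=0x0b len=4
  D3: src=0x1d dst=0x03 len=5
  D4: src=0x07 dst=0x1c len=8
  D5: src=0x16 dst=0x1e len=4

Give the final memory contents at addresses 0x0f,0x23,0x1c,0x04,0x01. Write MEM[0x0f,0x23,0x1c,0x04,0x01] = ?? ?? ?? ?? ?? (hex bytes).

MEM[0x0f,0x23,0x1c,0x04,0x01] = d9 5b 64 7c 0b

[0] 0x14->0x0a len=8 : 09 df e9 20 c8 d9 50 d5
[1] 0x1f->0x01 len=3 : 0b 5b 64
[2] 0x1d->0x0b len=4 : 64 7c 0b 5b
[3] 0x1d->0x03 len=5 : 64 7c 0b 5b 64
[4] 0x07->0x1c len=8 : 64 dd 99 09 64 7c 0b 5b
[5] 0x16->0x1e len=4 : e9 20 c8 d9
query mem[0x0f]=0xd9, mem[0x23]=0x5b, mem[0x1c]=0x64, mem[0x04]=0x7c, mem[0x01]=0x0b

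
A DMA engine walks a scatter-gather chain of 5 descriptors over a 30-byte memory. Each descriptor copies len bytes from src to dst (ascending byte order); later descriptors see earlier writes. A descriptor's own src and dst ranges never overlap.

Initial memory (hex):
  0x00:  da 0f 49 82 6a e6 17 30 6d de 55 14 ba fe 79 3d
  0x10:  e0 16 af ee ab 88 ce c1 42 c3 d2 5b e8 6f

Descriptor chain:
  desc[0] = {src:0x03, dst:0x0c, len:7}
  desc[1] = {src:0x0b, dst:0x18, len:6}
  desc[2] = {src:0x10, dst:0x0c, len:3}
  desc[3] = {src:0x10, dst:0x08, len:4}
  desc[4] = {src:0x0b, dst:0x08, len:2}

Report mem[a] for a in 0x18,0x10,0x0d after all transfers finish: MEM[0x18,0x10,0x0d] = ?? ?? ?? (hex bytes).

[0] 0x03->0x0c len=7 : 82 6a e6 17 30 6d de
[1] 0x0b->0x18 len=6 : 14 82 6a e6 17 30
[2] 0x10->0x0c len=3 : 30 6d de
[3] 0x10->0x08 len=4 : 30 6d de ee
[4] 0x0b->0x08 len=2 : ee 30
query mem[0x18]=0x14, mem[0x10]=0x30, mem[0x0d]=0x6d

MEM[0x18,0x10,0x0d] = 14 30 6d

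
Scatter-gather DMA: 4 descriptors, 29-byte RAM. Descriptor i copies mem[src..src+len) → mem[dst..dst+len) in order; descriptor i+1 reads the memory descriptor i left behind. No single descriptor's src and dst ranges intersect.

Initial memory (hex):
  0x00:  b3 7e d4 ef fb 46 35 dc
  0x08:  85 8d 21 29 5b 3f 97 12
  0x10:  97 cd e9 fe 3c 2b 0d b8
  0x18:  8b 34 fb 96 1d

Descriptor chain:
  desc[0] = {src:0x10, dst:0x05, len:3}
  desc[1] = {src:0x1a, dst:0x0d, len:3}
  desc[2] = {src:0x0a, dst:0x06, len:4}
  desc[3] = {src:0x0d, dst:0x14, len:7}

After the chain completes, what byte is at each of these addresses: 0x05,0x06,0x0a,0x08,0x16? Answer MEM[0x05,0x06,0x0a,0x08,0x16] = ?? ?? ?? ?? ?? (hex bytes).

MEM[0x05,0x06,0x0a,0x08,0x16] = 97 21 21 5b 1d

  after D0: wrote 3B at 0x05 = 97cde9
  after D1: wrote 3B at 0x0d = fb961d
  after D2: wrote 4B at 0x06 = 21295bfb
  after D3: wrote 7B at 0x14 = fb961d97cde9fe
query mem[0x05]=0x97, mem[0x06]=0x21, mem[0x0a]=0x21, mem[0x08]=0x5b, mem[0x16]=0x1d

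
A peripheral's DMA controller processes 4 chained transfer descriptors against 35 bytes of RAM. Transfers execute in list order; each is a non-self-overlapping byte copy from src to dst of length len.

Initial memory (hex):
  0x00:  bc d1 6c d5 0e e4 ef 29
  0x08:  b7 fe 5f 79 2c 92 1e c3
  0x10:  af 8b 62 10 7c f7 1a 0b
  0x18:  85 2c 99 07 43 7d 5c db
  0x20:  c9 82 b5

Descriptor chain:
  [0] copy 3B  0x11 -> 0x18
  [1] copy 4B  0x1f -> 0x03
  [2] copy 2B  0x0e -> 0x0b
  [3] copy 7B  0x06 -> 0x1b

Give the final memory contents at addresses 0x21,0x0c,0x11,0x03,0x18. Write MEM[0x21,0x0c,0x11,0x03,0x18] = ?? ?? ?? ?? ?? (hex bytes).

MEM[0x21,0x0c,0x11,0x03,0x18] = c3 c3 8b db 8b

D0: mem[0x18..0x1a] <- [8b 62 10]
D1: mem[0x03..0x06] <- [db c9 82 b5]
D2: mem[0x0b..0x0c] <- [1e c3]
D3: mem[0x1b..0x21] <- [b5 29 b7 fe 5f 1e c3]
query mem[0x21]=0xc3, mem[0x0c]=0xc3, mem[0x11]=0x8b, mem[0x03]=0xdb, mem[0x18]=0x8b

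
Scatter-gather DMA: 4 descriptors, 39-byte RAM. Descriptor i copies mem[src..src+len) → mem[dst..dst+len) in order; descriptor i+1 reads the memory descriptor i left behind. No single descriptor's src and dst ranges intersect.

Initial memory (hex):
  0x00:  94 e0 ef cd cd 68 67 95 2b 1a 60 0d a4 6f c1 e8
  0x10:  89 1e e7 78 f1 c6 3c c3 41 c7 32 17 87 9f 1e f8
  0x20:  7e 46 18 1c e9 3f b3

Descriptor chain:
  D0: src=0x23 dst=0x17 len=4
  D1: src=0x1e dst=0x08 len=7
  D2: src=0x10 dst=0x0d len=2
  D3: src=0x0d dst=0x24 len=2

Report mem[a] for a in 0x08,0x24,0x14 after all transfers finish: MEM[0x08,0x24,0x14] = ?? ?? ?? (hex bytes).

MEM[0x08,0x24,0x14] = 1e 89 f1

D0: mem[0x17..0x1a] <- [1c e9 3f b3]
D1: mem[0x08..0x0e] <- [1e f8 7e 46 18 1c e9]
D2: mem[0x0d..0x0e] <- [89 1e]
D3: mem[0x24..0x25] <- [89 1e]
query mem[0x08]=0x1e, mem[0x24]=0x89, mem[0x14]=0xf1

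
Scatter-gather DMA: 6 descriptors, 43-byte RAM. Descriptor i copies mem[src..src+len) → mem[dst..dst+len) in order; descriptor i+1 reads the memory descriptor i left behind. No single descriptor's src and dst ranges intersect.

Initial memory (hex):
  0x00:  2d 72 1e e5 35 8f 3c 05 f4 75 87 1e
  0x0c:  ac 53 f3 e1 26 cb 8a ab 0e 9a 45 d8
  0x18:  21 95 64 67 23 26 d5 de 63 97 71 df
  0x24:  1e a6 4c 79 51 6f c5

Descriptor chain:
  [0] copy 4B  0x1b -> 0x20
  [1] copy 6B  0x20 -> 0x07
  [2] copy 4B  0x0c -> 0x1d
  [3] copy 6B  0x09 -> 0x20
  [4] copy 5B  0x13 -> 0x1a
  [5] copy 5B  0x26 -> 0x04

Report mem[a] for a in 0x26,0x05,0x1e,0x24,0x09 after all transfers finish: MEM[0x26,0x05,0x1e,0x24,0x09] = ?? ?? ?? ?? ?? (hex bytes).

  after D0: wrote 4B at 0x20 = 672326d5
  after D1: wrote 6B at 0x07 = 672326d51ea6
  after D2: wrote 4B at 0x1d = a653f3e1
  after D3: wrote 6B at 0x20 = 26d51ea653f3
  after D4: wrote 5B at 0x1a = ab0e9a45d8
  after D5: wrote 5B at 0x04 = 4c79516fc5
query mem[0x26]=0x4c, mem[0x05]=0x79, mem[0x1e]=0xd8, mem[0x24]=0x53, mem[0x09]=0x26

MEM[0x26,0x05,0x1e,0x24,0x09] = 4c 79 d8 53 26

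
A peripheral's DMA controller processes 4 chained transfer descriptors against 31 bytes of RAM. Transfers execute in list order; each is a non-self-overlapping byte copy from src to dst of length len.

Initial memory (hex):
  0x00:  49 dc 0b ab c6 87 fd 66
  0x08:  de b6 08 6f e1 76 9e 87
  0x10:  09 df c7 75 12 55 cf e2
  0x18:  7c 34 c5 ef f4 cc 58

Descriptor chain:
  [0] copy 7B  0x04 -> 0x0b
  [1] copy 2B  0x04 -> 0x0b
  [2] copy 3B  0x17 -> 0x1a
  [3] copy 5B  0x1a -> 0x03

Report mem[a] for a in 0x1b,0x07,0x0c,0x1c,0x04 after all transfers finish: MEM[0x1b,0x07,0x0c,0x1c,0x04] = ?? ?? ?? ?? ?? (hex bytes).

[0] 0x04->0x0b len=7 : c6 87 fd 66 de b6 08
[1] 0x04->0x0b len=2 : c6 87
[2] 0x17->0x1a len=3 : e2 7c 34
[3] 0x1a->0x03 len=5 : e2 7c 34 cc 58
query mem[0x1b]=0x7c, mem[0x07]=0x58, mem[0x0c]=0x87, mem[0x1c]=0x34, mem[0x04]=0x7c

MEM[0x1b,0x07,0x0c,0x1c,0x04] = 7c 58 87 34 7c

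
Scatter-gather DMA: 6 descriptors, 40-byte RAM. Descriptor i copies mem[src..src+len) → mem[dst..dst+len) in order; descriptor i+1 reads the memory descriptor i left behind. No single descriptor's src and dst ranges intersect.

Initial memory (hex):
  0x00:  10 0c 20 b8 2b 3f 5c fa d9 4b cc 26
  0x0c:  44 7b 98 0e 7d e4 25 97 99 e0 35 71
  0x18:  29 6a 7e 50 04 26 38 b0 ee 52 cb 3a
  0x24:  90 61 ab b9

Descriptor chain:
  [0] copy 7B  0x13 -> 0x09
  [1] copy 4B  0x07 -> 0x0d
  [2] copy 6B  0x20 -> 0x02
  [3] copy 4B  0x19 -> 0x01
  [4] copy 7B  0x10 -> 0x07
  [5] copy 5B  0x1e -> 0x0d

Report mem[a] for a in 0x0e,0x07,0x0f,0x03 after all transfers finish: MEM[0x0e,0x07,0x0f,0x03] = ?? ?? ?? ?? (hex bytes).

  after D0: wrote 7B at 0x09 = 9799e03571296a
  after D1: wrote 4B at 0x0d = fad99799
  after D2: wrote 6B at 0x02 = ee52cb3a9061
  after D3: wrote 4B at 0x01 = 6a7e5004
  after D4: wrote 7B at 0x07 = 99e4259799e035
  after D5: wrote 5B at 0x0d = 38b0ee52cb
query mem[0x0e]=0xb0, mem[0x07]=0x99, mem[0x0f]=0xee, mem[0x03]=0x50

MEM[0x0e,0x07,0x0f,0x03] = b0 99 ee 50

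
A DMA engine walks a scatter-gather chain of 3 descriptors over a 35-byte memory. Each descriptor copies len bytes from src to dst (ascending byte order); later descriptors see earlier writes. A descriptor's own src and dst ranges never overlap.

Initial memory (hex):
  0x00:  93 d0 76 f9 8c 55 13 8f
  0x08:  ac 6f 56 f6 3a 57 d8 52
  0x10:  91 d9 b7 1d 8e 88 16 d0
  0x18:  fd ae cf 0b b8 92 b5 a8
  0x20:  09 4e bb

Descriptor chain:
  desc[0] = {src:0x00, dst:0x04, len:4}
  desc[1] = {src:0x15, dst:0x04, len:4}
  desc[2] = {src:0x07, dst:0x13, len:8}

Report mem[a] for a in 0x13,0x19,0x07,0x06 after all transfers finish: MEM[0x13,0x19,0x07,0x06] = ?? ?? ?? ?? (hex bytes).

MEM[0x13,0x19,0x07,0x06] = fd 57 fd d0

  after D0: wrote 4B at 0x04 = 93d076f9
  after D1: wrote 4B at 0x04 = 8816d0fd
  after D2: wrote 8B at 0x13 = fdac6f56f63a57d8
query mem[0x13]=0xfd, mem[0x19]=0x57, mem[0x07]=0xfd, mem[0x06]=0xd0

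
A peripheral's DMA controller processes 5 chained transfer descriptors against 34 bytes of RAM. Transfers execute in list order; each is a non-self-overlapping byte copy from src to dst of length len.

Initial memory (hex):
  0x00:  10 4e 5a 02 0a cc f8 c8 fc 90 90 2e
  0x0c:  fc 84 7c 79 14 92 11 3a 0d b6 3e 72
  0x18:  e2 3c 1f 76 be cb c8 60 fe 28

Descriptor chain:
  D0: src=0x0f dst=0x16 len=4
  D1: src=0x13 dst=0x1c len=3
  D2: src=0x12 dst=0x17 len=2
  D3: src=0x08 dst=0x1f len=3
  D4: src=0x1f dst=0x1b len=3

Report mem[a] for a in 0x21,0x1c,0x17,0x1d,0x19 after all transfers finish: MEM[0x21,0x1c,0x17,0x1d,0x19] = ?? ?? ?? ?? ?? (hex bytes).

#0 dst[0x16+4] := {0x79,0x14,0x92,0x11}
#1 dst[0x1c+3] := {0x3a,0x0d,0xb6}
#2 dst[0x17+2] := {0x11,0x3a}
#3 dst[0x1f+3] := {0xfc,0x90,0x90}
#4 dst[0x1b+3] := {0xfc,0x90,0x90}
query mem[0x21]=0x90, mem[0x1c]=0x90, mem[0x17]=0x11, mem[0x1d]=0x90, mem[0x19]=0x11

MEM[0x21,0x1c,0x17,0x1d,0x19] = 90 90 11 90 11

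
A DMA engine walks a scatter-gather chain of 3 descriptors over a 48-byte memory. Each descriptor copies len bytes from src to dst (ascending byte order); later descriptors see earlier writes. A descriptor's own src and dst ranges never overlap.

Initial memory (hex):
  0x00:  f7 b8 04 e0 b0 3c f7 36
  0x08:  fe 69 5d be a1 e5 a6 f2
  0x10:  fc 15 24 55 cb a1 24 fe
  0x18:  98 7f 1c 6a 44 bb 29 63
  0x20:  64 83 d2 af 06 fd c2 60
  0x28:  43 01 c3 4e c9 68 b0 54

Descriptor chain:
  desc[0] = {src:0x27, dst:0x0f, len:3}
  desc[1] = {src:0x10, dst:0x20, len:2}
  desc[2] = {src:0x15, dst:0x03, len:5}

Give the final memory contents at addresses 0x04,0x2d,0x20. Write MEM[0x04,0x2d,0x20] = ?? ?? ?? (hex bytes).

[0] 0x27->0x0f len=3 : 60 43 01
[1] 0x10->0x20 len=2 : 43 01
[2] 0x15->0x03 len=5 : a1 24 fe 98 7f
query mem[0x04]=0x24, mem[0x2d]=0x68, mem[0x20]=0x43

MEM[0x04,0x2d,0x20] = 24 68 43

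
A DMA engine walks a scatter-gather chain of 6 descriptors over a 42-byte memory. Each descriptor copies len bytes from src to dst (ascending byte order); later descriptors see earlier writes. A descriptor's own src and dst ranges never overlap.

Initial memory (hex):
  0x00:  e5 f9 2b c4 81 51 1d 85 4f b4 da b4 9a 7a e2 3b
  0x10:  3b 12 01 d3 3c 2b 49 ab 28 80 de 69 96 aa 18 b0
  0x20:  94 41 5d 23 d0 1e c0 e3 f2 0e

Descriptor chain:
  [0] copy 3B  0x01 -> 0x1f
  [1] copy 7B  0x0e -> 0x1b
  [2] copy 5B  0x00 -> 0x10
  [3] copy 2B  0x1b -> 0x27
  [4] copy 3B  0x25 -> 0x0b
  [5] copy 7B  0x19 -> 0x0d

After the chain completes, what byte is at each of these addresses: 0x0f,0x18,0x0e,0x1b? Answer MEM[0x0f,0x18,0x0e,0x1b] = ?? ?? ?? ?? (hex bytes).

MEM[0x0f,0x18,0x0e,0x1b] = e2 28 de e2

#0 dst[0x1f+3] := {0xf9,0x2b,0xc4}
#1 dst[0x1b+7] := {0xe2,0x3b,0x3b,0x12,0x01,0xd3,0x3c}
#2 dst[0x10+5] := {0xe5,0xf9,0x2b,0xc4,0x81}
#3 dst[0x27+2] := {0xe2,0x3b}
#4 dst[0x0b+3] := {0x1e,0xc0,0xe2}
#5 dst[0x0d+7] := {0x80,0xde,0xe2,0x3b,0x3b,0x12,0x01}
query mem[0x0f]=0xe2, mem[0x18]=0x28, mem[0x0e]=0xde, mem[0x1b]=0xe2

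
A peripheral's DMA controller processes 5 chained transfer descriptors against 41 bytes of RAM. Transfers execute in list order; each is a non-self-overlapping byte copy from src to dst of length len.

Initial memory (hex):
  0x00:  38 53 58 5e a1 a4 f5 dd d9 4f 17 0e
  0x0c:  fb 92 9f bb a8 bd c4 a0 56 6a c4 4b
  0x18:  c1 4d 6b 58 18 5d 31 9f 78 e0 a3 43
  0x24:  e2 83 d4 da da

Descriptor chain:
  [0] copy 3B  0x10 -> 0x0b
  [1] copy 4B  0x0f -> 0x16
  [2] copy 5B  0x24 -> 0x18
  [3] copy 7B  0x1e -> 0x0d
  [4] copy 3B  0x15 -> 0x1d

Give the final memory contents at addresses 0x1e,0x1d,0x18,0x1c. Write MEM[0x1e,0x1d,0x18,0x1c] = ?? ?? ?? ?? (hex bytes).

MEM[0x1e,0x1d,0x18,0x1c] = bb 6a e2 da

  after D0: wrote 3B at 0x0b = a8bdc4
  after D1: wrote 4B at 0x16 = bba8bdc4
  after D2: wrote 5B at 0x18 = e283d4dada
  after D3: wrote 7B at 0x0d = 319f78e0a343e2
  after D4: wrote 3B at 0x1d = 6abba8
query mem[0x1e]=0xbb, mem[0x1d]=0x6a, mem[0x18]=0xe2, mem[0x1c]=0xda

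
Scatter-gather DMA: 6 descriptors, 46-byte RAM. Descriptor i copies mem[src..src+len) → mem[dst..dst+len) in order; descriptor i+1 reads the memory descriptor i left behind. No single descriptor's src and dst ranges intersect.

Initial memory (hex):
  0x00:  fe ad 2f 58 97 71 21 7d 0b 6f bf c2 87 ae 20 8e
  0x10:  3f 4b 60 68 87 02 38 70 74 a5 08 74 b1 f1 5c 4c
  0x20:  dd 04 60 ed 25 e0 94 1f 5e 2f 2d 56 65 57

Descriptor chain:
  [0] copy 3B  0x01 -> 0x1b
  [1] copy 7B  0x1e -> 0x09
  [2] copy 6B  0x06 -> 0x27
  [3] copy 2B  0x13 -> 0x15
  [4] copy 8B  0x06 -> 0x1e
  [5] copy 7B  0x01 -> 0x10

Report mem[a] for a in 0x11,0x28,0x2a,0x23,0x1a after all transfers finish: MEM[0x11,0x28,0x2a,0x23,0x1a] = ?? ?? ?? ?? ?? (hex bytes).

MEM[0x11,0x28,0x2a,0x23,0x1a] = 2f 7d 5c dd 08

  after D0: wrote 3B at 0x1b = ad2f58
  after D1: wrote 7B at 0x09 = 5c4cdd0460ed25
  after D2: wrote 6B at 0x27 = 217d0b5c4cdd
  after D3: wrote 2B at 0x15 = 6887
  after D4: wrote 8B at 0x1e = 217d0b5c4cdd0460
  after D5: wrote 7B at 0x10 = ad2f589771217d
query mem[0x11]=0x2f, mem[0x28]=0x7d, mem[0x2a]=0x5c, mem[0x23]=0xdd, mem[0x1a]=0x08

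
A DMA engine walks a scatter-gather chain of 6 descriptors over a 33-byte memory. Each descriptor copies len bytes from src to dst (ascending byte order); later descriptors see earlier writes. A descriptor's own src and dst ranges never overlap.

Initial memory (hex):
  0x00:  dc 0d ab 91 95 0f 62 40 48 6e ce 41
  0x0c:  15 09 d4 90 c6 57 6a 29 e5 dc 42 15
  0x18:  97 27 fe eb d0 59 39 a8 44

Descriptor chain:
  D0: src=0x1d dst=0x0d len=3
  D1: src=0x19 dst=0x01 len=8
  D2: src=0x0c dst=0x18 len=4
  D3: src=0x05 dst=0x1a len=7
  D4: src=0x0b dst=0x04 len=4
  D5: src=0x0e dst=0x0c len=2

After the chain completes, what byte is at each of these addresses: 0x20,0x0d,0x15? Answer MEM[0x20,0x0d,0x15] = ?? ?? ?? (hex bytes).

[0] 0x1d->0x0d len=3 : 59 39 a8
[1] 0x19->0x01 len=8 : 27 fe eb d0 59 39 a8 44
[2] 0x0c->0x18 len=4 : 15 59 39 a8
[3] 0x05->0x1a len=7 : 59 39 a8 44 6e ce 41
[4] 0x0b->0x04 len=4 : 41 15 59 39
[5] 0x0e->0x0c len=2 : 39 a8
query mem[0x20]=0x41, mem[0x0d]=0xa8, mem[0x15]=0xdc

MEM[0x20,0x0d,0x15] = 41 a8 dc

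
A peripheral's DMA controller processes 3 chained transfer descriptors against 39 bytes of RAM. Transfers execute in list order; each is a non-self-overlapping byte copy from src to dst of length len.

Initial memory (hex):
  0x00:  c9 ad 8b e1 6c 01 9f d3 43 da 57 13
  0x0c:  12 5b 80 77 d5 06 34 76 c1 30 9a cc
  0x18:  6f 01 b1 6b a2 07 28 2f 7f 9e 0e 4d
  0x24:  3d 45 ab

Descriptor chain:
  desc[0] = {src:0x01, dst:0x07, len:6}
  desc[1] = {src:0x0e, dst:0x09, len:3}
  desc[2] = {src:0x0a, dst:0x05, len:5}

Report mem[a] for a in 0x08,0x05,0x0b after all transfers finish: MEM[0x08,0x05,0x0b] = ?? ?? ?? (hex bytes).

[0] 0x01->0x07 len=6 : ad 8b e1 6c 01 9f
[1] 0x0e->0x09 len=3 : 80 77 d5
[2] 0x0a->0x05 len=5 : 77 d5 9f 5b 80
query mem[0x08]=0x5b, mem[0x05]=0x77, mem[0x0b]=0xd5

MEM[0x08,0x05,0x0b] = 5b 77 d5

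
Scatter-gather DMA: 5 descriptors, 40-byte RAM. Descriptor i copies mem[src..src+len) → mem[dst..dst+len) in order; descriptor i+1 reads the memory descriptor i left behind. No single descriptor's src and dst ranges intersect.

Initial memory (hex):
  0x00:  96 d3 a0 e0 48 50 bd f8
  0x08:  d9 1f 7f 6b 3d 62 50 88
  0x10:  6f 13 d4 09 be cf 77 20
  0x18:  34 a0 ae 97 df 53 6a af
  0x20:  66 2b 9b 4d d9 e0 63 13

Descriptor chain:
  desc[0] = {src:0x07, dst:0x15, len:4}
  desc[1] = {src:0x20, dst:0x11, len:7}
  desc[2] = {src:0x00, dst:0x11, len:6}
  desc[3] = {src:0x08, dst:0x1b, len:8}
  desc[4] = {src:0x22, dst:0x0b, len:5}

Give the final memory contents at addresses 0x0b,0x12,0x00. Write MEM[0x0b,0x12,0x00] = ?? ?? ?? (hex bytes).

#0 dst[0x15+4] := {0xf8,0xd9,0x1f,0x7f}
#1 dst[0x11+7] := {0x66,0x2b,0x9b,0x4d,0xd9,0xe0,0x63}
#2 dst[0x11+6] := {0x96,0xd3,0xa0,0xe0,0x48,0x50}
#3 dst[0x1b+8] := {0xd9,0x1f,0x7f,0x6b,0x3d,0x62,0x50,0x88}
#4 dst[0x0b+5] := {0x88,0x4d,0xd9,0xe0,0x63}
query mem[0x0b]=0x88, mem[0x12]=0xd3, mem[0x00]=0x96

MEM[0x0b,0x12,0x00] = 88 d3 96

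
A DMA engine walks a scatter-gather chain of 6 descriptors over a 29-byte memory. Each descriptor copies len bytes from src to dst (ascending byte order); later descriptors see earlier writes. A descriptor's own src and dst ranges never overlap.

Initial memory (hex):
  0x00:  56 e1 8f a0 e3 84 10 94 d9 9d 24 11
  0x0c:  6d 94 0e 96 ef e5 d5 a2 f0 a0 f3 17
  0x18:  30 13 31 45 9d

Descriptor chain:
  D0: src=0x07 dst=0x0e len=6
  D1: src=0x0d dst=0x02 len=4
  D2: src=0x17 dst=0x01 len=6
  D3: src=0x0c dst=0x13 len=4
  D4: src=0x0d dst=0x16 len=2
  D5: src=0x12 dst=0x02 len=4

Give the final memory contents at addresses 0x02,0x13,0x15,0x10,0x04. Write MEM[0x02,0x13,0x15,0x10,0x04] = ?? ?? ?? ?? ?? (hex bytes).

MEM[0x02,0x13,0x15,0x10,0x04] = 11 6d 94 9d 94

#0 dst[0x0e+6] := {0x94,0xd9,0x9d,0x24,0x11,0x6d}
#1 dst[0x02+4] := {0x94,0x94,0xd9,0x9d}
#2 dst[0x01+6] := {0x17,0x30,0x13,0x31,0x45,0x9d}
#3 dst[0x13+4] := {0x6d,0x94,0x94,0xd9}
#4 dst[0x16+2] := {0x94,0x94}
#5 dst[0x02+4] := {0x11,0x6d,0x94,0x94}
query mem[0x02]=0x11, mem[0x13]=0x6d, mem[0x15]=0x94, mem[0x10]=0x9d, mem[0x04]=0x94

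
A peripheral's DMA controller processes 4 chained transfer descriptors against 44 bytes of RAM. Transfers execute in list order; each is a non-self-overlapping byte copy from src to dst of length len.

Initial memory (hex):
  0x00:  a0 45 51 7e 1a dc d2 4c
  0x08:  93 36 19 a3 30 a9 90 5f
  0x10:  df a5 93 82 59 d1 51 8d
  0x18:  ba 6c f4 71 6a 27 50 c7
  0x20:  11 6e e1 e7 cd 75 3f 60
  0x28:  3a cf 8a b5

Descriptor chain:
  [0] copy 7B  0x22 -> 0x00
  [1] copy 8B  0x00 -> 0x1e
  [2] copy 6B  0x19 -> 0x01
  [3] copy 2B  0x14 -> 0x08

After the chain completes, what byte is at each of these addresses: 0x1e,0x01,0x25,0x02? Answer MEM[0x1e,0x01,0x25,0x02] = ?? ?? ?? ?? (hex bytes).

MEM[0x1e,0x01,0x25,0x02] = e1 6c 4c f4

[0] 0x22->0x00 len=7 : e1 e7 cd 75 3f 60 3a
[1] 0x00->0x1e len=8 : e1 e7 cd 75 3f 60 3a 4c
[2] 0x19->0x01 len=6 : 6c f4 71 6a 27 e1
[3] 0x14->0x08 len=2 : 59 d1
query mem[0x1e]=0xe1, mem[0x01]=0x6c, mem[0x25]=0x4c, mem[0x02]=0xf4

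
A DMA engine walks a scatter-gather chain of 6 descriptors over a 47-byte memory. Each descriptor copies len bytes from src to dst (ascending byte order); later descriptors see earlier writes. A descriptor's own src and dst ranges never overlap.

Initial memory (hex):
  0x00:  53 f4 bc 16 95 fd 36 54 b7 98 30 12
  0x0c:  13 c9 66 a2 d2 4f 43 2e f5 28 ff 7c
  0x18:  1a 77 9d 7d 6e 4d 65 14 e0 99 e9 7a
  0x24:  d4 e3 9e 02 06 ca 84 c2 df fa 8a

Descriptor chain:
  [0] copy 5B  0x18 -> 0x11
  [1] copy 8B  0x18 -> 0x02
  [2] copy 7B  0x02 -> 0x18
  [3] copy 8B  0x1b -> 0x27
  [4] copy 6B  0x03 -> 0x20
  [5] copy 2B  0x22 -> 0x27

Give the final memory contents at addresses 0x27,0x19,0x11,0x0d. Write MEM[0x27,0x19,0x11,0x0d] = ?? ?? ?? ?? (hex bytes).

MEM[0x27,0x19,0x11,0x0d] = 7d 77 1a c9

[0] 0x18->0x11 len=5 : 1a 77 9d 7d 6e
[1] 0x18->0x02 len=8 : 1a 77 9d 7d 6e 4d 65 14
[2] 0x02->0x18 len=7 : 1a 77 9d 7d 6e 4d 65
[3] 0x1b->0x27 len=8 : 7d 6e 4d 65 14 e0 99 e9
[4] 0x03->0x20 len=6 : 77 9d 7d 6e 4d 65
[5] 0x22->0x27 len=2 : 7d 6e
query mem[0x27]=0x7d, mem[0x19]=0x77, mem[0x11]=0x1a, mem[0x0d]=0xc9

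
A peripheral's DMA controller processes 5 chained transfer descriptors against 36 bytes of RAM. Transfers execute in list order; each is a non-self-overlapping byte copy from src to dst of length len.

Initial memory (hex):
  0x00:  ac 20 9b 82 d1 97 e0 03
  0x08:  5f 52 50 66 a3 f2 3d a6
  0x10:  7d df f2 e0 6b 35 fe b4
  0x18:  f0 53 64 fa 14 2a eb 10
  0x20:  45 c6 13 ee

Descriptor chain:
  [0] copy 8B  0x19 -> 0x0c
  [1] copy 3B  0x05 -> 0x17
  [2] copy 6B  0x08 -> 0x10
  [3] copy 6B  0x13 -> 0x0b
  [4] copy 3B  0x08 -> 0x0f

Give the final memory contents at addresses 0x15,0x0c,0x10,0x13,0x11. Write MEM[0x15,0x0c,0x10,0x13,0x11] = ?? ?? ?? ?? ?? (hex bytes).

MEM[0x15,0x0c,0x10,0x13,0x11] = 64 53 52 66 50

  after D0: wrote 8B at 0x0c = 5364fa142aeb1045
  after D1: wrote 3B at 0x17 = 97e003
  after D2: wrote 6B at 0x10 = 5f5250665364
  after D3: wrote 6B at 0x0b = 665364fe97e0
  after D4: wrote 3B at 0x0f = 5f5250
query mem[0x15]=0x64, mem[0x0c]=0x53, mem[0x10]=0x52, mem[0x13]=0x66, mem[0x11]=0x50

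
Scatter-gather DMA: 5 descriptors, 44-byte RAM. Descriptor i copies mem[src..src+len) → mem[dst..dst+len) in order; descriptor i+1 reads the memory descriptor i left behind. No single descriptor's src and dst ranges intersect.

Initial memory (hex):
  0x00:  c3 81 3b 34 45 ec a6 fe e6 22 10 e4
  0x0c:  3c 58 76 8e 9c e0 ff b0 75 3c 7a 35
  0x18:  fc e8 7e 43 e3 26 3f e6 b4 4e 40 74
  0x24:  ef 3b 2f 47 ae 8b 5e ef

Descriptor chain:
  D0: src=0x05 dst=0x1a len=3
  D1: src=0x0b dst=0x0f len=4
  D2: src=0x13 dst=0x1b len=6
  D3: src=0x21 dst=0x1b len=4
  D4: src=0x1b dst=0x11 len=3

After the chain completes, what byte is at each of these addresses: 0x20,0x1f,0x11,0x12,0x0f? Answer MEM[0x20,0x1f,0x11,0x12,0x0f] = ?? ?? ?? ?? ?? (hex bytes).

  after D0: wrote 3B at 0x1a = eca6fe
  after D1: wrote 4B at 0x0f = e43c5876
  after D2: wrote 6B at 0x1b = b0753c7a35fc
  after D3: wrote 4B at 0x1b = 4e4074ef
  after D4: wrote 3B at 0x11 = 4e4074
query mem[0x20]=0xfc, mem[0x1f]=0x35, mem[0x11]=0x4e, mem[0x12]=0x40, mem[0x0f]=0xe4

MEM[0x20,0x1f,0x11,0x12,0x0f] = fc 35 4e 40 e4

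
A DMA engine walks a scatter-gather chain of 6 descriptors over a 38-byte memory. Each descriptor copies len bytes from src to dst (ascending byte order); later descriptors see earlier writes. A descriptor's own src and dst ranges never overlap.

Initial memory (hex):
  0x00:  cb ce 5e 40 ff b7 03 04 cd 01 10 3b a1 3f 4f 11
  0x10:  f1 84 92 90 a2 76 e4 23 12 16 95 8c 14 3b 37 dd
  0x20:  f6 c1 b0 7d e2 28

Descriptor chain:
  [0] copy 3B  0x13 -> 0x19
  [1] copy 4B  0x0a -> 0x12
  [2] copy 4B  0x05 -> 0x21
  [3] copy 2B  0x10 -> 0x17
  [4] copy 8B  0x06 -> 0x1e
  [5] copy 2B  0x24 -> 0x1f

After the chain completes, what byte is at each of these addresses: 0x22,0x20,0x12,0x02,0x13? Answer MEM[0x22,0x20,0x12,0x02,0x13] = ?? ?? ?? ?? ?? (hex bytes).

[0] 0x13->0x19 len=3 : 90 a2 76
[1] 0x0a->0x12 len=4 : 10 3b a1 3f
[2] 0x05->0x21 len=4 : b7 03 04 cd
[3] 0x10->0x17 len=2 : f1 84
[4] 0x06->0x1e len=8 : 03 04 cd 01 10 3b a1 3f
[5] 0x24->0x1f len=2 : a1 3f
query mem[0x22]=0x10, mem[0x20]=0x3f, mem[0x12]=0x10, mem[0x02]=0x5e, mem[0x13]=0x3b

MEM[0x22,0x20,0x12,0x02,0x13] = 10 3f 10 5e 3b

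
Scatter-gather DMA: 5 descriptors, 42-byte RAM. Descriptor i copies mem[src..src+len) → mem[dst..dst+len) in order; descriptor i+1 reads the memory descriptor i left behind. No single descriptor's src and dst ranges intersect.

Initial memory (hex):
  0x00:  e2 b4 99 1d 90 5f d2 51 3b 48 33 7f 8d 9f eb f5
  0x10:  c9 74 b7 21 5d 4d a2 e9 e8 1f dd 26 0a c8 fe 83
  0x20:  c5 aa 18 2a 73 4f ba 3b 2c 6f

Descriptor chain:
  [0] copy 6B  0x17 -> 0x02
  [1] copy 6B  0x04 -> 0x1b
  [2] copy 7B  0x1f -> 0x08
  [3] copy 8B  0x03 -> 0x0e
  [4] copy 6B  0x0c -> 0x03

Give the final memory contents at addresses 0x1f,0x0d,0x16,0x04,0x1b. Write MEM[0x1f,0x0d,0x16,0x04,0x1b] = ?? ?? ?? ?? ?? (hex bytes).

  after D0: wrote 6B at 0x02 = e9e81fdd260a
  after D1: wrote 6B at 0x1b = 1fdd260a3b48
  after D2: wrote 7B at 0x08 = 3b48aa182a734f
  after D3: wrote 8B at 0x0e = e81fdd260a3b48aa
  after D4: wrote 6B at 0x03 = 2a73e81fdd26
query mem[0x1f]=0x3b, mem[0x0d]=0x73, mem[0x16]=0xa2, mem[0x04]=0x73, mem[0x1b]=0x1f

MEM[0x1f,0x0d,0x16,0x04,0x1b] = 3b 73 a2 73 1f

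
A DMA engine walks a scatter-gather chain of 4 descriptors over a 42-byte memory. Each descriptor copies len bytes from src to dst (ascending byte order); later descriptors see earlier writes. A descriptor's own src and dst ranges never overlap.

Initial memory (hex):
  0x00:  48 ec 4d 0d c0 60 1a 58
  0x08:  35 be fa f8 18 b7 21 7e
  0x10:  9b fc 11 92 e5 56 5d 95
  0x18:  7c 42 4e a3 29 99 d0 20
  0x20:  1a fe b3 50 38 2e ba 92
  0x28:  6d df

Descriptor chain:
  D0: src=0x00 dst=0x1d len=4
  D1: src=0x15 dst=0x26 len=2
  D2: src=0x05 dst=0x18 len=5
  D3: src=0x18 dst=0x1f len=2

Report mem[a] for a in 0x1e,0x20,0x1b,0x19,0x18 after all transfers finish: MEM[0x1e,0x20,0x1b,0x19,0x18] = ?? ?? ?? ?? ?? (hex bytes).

MEM[0x1e,0x20,0x1b,0x19,0x18] = ec 1a 35 1a 60

  after D0: wrote 4B at 0x1d = 48ec4d0d
  after D1: wrote 2B at 0x26 = 565d
  after D2: wrote 5B at 0x18 = 601a5835be
  after D3: wrote 2B at 0x1f = 601a
query mem[0x1e]=0xec, mem[0x20]=0x1a, mem[0x1b]=0x35, mem[0x19]=0x1a, mem[0x18]=0x60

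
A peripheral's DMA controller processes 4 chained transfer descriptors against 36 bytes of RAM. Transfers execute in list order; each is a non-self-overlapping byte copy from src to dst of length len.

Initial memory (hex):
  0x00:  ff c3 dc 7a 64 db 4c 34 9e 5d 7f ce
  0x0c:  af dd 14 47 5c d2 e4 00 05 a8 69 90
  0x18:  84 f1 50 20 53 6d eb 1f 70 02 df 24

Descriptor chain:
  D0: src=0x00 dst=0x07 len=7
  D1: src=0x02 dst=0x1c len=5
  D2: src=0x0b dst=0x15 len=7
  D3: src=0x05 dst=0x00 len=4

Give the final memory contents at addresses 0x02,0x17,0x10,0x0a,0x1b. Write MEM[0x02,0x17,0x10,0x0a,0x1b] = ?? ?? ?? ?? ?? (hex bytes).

MEM[0x02,0x17,0x10,0x0a,0x1b] = ff 4c 5c 7a d2

[0] 0x00->0x07 len=7 : ff c3 dc 7a 64 db 4c
[1] 0x02->0x1c len=5 : dc 7a 64 db 4c
[2] 0x0b->0x15 len=7 : 64 db 4c 14 47 5c d2
[3] 0x05->0x00 len=4 : db 4c ff c3
query mem[0x02]=0xff, mem[0x17]=0x4c, mem[0x10]=0x5c, mem[0x0a]=0x7a, mem[0x1b]=0xd2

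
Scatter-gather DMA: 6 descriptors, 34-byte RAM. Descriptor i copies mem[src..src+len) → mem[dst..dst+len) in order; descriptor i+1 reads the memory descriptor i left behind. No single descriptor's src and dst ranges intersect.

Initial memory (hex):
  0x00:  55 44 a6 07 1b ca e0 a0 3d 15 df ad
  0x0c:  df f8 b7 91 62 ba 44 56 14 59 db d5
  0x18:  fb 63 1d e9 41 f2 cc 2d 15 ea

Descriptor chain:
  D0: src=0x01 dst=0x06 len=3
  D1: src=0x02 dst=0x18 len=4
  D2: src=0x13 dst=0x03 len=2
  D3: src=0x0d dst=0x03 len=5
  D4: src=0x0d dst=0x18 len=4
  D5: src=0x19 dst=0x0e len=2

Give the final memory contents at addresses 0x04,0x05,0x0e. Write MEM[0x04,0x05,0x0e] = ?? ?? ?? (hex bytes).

MEM[0x04,0x05,0x0e] = b7 91 b7

#0 dst[0x06+3] := {0x44,0xa6,0x07}
#1 dst[0x18+4] := {0xa6,0x07,0x1b,0xca}
#2 dst[0x03+2] := {0x56,0x14}
#3 dst[0x03+5] := {0xf8,0xb7,0x91,0x62,0xba}
#4 dst[0x18+4] := {0xf8,0xb7,0x91,0x62}
#5 dst[0x0e+2] := {0xb7,0x91}
query mem[0x04]=0xb7, mem[0x05]=0x91, mem[0x0e]=0xb7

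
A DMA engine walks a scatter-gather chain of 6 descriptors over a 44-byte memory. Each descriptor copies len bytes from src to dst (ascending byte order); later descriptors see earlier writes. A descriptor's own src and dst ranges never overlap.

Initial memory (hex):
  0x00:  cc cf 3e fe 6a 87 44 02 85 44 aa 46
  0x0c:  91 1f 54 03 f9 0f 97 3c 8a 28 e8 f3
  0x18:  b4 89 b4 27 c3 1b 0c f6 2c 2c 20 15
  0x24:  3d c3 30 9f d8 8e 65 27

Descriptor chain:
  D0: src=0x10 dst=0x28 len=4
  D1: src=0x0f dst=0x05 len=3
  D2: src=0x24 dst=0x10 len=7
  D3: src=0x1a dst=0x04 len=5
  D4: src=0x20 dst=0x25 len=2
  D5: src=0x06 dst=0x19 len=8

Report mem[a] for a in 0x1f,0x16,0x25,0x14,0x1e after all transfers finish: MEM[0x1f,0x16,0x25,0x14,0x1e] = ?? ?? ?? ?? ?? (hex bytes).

MEM[0x1f,0x16,0x25,0x14,0x1e] = 91 97 2c f9 46

  after D0: wrote 4B at 0x28 = f90f973c
  after D1: wrote 3B at 0x05 = 03f90f
  after D2: wrote 7B at 0x10 = 3dc3309ff90f97
  after D3: wrote 5B at 0x04 = b427c31b0c
  after D4: wrote 2B at 0x25 = 2c2c
  after D5: wrote 8B at 0x19 = c31b0c44aa46911f
query mem[0x1f]=0x91, mem[0x16]=0x97, mem[0x25]=0x2c, mem[0x14]=0xf9, mem[0x1e]=0x46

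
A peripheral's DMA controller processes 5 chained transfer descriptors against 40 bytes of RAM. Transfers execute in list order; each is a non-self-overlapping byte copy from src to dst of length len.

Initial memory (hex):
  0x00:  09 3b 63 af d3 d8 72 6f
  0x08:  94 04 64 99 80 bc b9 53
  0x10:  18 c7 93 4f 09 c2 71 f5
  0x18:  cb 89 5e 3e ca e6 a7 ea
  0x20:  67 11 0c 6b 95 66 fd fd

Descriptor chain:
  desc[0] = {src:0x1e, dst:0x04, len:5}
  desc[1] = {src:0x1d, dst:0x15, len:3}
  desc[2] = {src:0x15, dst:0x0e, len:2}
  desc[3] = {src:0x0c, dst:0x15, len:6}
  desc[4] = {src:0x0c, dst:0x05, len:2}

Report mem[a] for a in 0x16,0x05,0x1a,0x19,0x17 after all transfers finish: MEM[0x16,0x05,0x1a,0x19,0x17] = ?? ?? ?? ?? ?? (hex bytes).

#0 dst[0x04+5] := {0xa7,0xea,0x67,0x11,0x0c}
#1 dst[0x15+3] := {0xe6,0xa7,0xea}
#2 dst[0x0e+2] := {0xe6,0xa7}
#3 dst[0x15+6] := {0x80,0xbc,0xe6,0xa7,0x18,0xc7}
#4 dst[0x05+2] := {0x80,0xbc}
query mem[0x16]=0xbc, mem[0x05]=0x80, mem[0x1a]=0xc7, mem[0x19]=0x18, mem[0x17]=0xe6

MEM[0x16,0x05,0x1a,0x19,0x17] = bc 80 c7 18 e6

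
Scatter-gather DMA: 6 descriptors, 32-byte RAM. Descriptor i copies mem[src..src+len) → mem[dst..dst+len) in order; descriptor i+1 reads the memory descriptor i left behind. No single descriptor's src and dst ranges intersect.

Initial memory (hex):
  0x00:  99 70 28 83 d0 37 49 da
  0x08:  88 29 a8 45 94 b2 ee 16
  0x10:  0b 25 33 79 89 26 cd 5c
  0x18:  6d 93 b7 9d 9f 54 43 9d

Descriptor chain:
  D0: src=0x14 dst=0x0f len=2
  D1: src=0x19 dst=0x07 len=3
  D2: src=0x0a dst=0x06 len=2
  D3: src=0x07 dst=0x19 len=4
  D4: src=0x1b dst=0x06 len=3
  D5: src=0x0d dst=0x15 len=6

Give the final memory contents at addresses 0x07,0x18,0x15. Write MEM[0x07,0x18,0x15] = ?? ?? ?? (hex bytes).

D0: mem[0x0f..0x10] <- [89 26]
D1: mem[0x07..0x09] <- [93 b7 9d]
D2: mem[0x06..0x07] <- [a8 45]
D3: mem[0x19..0x1c] <- [45 b7 9d a8]
D4: mem[0x06..0x08] <- [9d a8 54]
D5: mem[0x15..0x1a] <- [b2 ee 89 26 25 33]
query mem[0x07]=0xa8, mem[0x18]=0x26, mem[0x15]=0xb2

MEM[0x07,0x18,0x15] = a8 26 b2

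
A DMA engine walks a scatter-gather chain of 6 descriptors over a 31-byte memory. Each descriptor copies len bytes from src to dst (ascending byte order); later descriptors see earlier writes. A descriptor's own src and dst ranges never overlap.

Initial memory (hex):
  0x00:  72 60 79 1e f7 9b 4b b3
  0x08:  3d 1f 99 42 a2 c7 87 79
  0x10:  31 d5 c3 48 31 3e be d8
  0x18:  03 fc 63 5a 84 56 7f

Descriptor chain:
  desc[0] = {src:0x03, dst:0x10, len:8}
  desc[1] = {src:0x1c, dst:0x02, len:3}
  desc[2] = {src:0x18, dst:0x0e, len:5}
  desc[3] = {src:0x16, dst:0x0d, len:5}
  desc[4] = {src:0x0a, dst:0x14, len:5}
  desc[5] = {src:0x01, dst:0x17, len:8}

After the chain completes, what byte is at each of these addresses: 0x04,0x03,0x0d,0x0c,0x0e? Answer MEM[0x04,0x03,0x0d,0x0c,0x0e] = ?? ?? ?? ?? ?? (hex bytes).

#0 dst[0x10+8] := {0x1e,0xf7,0x9b,0x4b,0xb3,0x3d,0x1f,0x99}
#1 dst[0x02+3] := {0x84,0x56,0x7f}
#2 dst[0x0e+5] := {0x03,0xfc,0x63,0x5a,0x84}
#3 dst[0x0d+5] := {0x1f,0x99,0x03,0xfc,0x63}
#4 dst[0x14+5] := {0x99,0x42,0xa2,0x1f,0x99}
#5 dst[0x17+8] := {0x60,0x84,0x56,0x7f,0x9b,0x4b,0xb3,0x3d}
query mem[0x04]=0x7f, mem[0x03]=0x56, mem[0x0d]=0x1f, mem[0x0c]=0xa2, mem[0x0e]=0x99

MEM[0x04,0x03,0x0d,0x0c,0x0e] = 7f 56 1f a2 99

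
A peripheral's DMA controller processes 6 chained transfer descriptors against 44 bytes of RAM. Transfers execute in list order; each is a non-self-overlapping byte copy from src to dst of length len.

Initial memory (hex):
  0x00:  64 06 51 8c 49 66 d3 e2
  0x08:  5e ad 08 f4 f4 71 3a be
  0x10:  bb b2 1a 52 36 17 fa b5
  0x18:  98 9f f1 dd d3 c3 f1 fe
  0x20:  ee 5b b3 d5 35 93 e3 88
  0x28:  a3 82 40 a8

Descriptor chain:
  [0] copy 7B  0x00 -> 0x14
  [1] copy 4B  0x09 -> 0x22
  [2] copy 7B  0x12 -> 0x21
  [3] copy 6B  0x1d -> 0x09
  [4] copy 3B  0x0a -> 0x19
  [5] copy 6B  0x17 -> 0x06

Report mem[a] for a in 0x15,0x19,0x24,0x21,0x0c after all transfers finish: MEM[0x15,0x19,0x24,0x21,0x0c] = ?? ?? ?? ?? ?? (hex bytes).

MEM[0x15,0x19,0x24,0x21,0x0c] = 06 f1 06 1a ee

  after D0: wrote 7B at 0x14 = 6406518c4966d3
  after D1: wrote 4B at 0x22 = ad08f4f4
  after D2: wrote 7B at 0x21 = 1a526406518c49
  after D3: wrote 6B at 0x09 = c3f1feee1a52
  after D4: wrote 3B at 0x19 = f1feee
  after D5: wrote 6B at 0x06 = 8c49f1feeed3
query mem[0x15]=0x06, mem[0x19]=0xf1, mem[0x24]=0x06, mem[0x21]=0x1a, mem[0x0c]=0xee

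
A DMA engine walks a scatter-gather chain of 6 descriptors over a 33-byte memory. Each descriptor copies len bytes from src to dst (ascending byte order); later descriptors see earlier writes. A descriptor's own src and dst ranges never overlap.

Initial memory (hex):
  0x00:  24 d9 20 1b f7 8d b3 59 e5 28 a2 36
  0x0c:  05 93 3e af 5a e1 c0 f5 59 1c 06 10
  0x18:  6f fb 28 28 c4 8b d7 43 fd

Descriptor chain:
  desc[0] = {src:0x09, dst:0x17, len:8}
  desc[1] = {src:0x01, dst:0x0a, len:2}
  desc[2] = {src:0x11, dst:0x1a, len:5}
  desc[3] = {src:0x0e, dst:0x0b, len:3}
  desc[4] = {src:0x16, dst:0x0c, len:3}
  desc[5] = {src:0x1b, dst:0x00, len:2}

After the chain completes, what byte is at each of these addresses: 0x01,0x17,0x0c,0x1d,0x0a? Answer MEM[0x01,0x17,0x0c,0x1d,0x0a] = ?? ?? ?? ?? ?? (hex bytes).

[0] 0x09->0x17 len=8 : 28 a2 36 05 93 3e af 5a
[1] 0x01->0x0a len=2 : d9 20
[2] 0x11->0x1a len=5 : e1 c0 f5 59 1c
[3] 0x0e->0x0b len=3 : 3e af 5a
[4] 0x16->0x0c len=3 : 06 28 a2
[5] 0x1b->0x00 len=2 : c0 f5
query mem[0x01]=0xf5, mem[0x17]=0x28, mem[0x0c]=0x06, mem[0x1d]=0x59, mem[0x0a]=0xd9

MEM[0x01,0x17,0x0c,0x1d,0x0a] = f5 28 06 59 d9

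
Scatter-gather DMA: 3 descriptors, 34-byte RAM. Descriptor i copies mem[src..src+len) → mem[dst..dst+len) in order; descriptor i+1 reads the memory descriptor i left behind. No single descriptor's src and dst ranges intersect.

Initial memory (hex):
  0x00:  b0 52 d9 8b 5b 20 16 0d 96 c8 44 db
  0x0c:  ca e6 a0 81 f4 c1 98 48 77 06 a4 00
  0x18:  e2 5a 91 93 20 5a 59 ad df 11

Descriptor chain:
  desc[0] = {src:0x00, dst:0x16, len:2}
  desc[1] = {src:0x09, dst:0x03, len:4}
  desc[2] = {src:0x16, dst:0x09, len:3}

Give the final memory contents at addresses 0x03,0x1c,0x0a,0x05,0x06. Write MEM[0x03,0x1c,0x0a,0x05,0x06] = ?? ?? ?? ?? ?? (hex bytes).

MEM[0x03,0x1c,0x0a,0x05,0x06] = c8 20 52 db ca

  after D0: wrote 2B at 0x16 = b052
  after D1: wrote 4B at 0x03 = c844dbca
  after D2: wrote 3B at 0x09 = b052e2
query mem[0x03]=0xc8, mem[0x1c]=0x20, mem[0x0a]=0x52, mem[0x05]=0xdb, mem[0x06]=0xca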